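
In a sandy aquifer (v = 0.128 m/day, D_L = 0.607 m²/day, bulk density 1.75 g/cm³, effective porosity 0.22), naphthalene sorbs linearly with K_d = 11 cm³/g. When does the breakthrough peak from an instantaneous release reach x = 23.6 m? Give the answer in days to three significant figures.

Retardation factor R = 1 + ρ_b·K_d/n = 1 + 1.75 × 11/0.22 = 88.50.
Sorption retards both mechanisms: v_R = v/R = 0.001446 m/day, D_R = D/R = 0.006859 m²/day.
Peak time from v_R²t² + 2D_R t − x² = 0: t = (√(D_R² + v_R²x²) − D_R)/v_R².
√(D_R² + v_R²x²) = √(0.006859² + 0.001446² × 23.6²) = 0.03481; v_R² = 2.091e-06.
t = (0.03481 − 0.006859)/2.091e-06 = 13400 days.

13400 days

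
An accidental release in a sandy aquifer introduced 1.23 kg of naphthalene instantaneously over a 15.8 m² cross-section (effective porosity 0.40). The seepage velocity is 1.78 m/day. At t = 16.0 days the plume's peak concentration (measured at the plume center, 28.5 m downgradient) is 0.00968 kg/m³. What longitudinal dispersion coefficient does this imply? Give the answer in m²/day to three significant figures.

At the plume center C_max = M/(n_e·A·√(4πDt)), so D = M²/(4πt·(n_e·A·C_max)²).
n_e·A·C_max = 0.40 × 15.8 × 0.00968 = 0.06118 kg/m.
D = 1.23²/(4π × 16.0 × 0.06118²) = 2.01 m²/day.

2.01 m²/day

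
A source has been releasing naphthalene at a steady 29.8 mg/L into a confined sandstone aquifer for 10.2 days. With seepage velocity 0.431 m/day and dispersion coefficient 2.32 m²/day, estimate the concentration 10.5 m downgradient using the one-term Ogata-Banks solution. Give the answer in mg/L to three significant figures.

5.59 mg/L

For a continuous step input, C/C₀ ≈ ½·erfc((x−vt)/(2√(Dt))).
vt = 0.431 × 10.2 = 4.3962 m and 2√(Dt) = 2√(2.32 × 10.2) = 9.729 m.
Argument (x−vt)/(2√(Dt)) = (10.5 − 4.3962)/9.729 = 0.6274; ½·erfc(0.6274) = 0.1875.
C = 29.8 × 0.1875 = 5.59 mg/L.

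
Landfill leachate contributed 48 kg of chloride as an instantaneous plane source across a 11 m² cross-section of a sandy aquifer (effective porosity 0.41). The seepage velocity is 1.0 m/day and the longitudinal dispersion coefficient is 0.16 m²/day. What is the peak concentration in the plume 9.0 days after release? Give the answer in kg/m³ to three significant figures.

2.50 kg/m³

The peak of an instantaneous 1D plume sits at x = vt; there the Gaussian factor is 1 and C_max = M/(n_e·A·√(4πDt)), where n_e·A is the pore area the mass is dissolved in.
√(4πDt) = √(4π × 0.16 × 9.0) = 4.254 m, so C_max = 48/(0.41 × 11 × 4.254) = 2.50 kg/m³.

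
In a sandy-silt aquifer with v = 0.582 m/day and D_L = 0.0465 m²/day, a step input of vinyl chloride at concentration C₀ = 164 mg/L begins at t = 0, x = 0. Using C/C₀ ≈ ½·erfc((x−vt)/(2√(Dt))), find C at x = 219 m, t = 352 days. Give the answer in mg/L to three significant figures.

For a continuous step input, C/C₀ ≈ ½·erfc((x−vt)/(2√(Dt))).
vt = 0.582 × 352 = 204.864 m and 2√(Dt) = 2√(0.0465 × 352) = 8.091 m.
Argument (x−vt)/(2√(Dt)) = (219 − 204.864)/8.091 = 1.747; ½·erfc(1.747) = 0.006744.
C = 164 × 0.006744 = 1.11 mg/L.

1.11 mg/L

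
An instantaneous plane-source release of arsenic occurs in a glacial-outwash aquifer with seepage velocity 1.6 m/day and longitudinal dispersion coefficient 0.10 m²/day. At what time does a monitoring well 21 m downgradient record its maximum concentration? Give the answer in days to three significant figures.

13.1 days

For the 1D instantaneous-source solution, setting ∂C/∂t = 0 at fixed x gives v²t² + 2Dt − x² = 0, so t = (√(D² + v²x²) − D)/v².
√(D² + v²x²) = √(0.10² + 1.6² × 21²) = 33.60; v² = 2.56.
t = (33.60 − 0.10)/2.56 = 13.1 days (vs. the pure-advection estimate x/v = 13.1 d).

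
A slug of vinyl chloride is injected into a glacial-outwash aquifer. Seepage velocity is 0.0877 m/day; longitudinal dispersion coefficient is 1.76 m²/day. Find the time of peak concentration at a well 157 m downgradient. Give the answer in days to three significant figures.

1580 days

For the 1D instantaneous-source solution, setting ∂C/∂t = 0 at fixed x gives v²t² + 2Dt − x² = 0, so t = (√(D² + v²x²) − D)/v².
√(D² + v²x²) = √(1.76² + 0.0877² × 157²) = 13.88; v² = 0.00769129.
t = (13.88 − 1.76)/0.00769129 = 1580 days (vs. the pure-advection estimate x/v = 1790 d).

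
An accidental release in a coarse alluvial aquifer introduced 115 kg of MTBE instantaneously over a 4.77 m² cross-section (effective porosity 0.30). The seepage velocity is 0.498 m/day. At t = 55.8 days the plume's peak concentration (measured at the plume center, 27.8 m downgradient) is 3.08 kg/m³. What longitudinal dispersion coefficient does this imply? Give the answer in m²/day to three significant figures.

0.971 m²/day

At the plume center C_max = M/(n_e·A·√(4πDt)), so D = M²/(4πt·(n_e·A·C_max)²).
n_e·A·C_max = 0.30 × 4.77 × 3.08 = 4.407 kg/m.
D = 115²/(4π × 55.8 × 4.407²) = 0.971 m²/day.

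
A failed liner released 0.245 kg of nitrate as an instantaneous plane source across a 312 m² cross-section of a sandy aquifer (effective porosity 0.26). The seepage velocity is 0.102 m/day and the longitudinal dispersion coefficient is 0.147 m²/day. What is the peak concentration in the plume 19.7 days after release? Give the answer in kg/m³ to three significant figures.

The peak of an instantaneous 1D plume sits at x = vt; there the Gaussian factor is 1 and C_max = M/(n_e·A·√(4πDt)), where n_e·A is the pore area the mass is dissolved in.
√(4πDt) = √(4π × 0.147 × 19.7) = 6.032 m, so C_max = 0.245/(0.26 × 312 × 6.032) = 0.000501 kg/m³.

0.000501 kg/m³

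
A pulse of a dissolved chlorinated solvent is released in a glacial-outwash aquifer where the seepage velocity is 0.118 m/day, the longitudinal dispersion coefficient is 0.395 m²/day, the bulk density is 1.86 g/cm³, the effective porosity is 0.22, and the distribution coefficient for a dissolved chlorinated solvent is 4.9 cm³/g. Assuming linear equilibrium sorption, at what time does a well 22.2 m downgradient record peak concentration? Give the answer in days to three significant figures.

Retardation factor R = 1 + ρ_b·K_d/n = 1 + 1.86 × 4.9/0.22 = 42.43.
Sorption retards both mechanisms: v_R = v/R = 0.002781 m/day, D_R = D/R = 0.009309 m²/day.
Peak time from v_R²t² + 2D_R t − x² = 0: t = (√(D_R² + v_R²x²) − D_R)/v_R².
√(D_R² + v_R²x²) = √(0.009309² + 0.002781² × 22.2²) = 0.06244; v_R² = 7.734e-06.
t = (0.06244 − 0.009309)/7.734e-06 = 6870 days.

6870 days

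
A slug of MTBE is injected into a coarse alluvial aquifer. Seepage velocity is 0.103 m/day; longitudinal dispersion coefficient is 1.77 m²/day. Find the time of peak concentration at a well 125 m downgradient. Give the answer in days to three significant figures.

For the 1D instantaneous-source solution, setting ∂C/∂t = 0 at fixed x gives v²t² + 2Dt − x² = 0, so t = (√(D² + v²x²) − D)/v².
√(D² + v²x²) = √(1.77² + 0.103² × 125²) = 13.00; v² = 0.010609.
t = (13.00 − 1.77)/0.010609 = 1060 days (vs. the pure-advection estimate x/v = 1210 d).

1060 days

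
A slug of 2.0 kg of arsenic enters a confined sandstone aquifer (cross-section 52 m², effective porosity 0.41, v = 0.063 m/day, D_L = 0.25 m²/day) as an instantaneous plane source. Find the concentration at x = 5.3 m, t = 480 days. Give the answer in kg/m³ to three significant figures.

0.000661 kg/m³

For an instantaneous plane source, C(x,t) = M/(n_e·A·√(4πDt)) · exp(−(x−vt)²/(4Dt)), with n_e·A the pore (flow) area.
Plume center vt = 0.063 × 480 = 30.24 m, so the well at 5.3 m is 24.94 m upgradient of the peak.
√(4πDt) = 38.83 m, giving peak height M/(n_e·A·√(4πDt)) = 2.0/(0.41 × 52 × 38.83) = 0.002416 kg/m³.
(x−vt)²/(4Dt) = (-24.94)²/(4 × 0.25 × 480) = 1.296; exp(−1.296) = 0.2736.
C = 0.002416 × 0.2736 = 0.000661 kg/m³.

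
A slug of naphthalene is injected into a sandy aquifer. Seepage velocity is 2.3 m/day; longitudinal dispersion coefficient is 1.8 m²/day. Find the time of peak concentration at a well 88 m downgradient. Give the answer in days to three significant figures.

37.9 days

For the 1D instantaneous-source solution, setting ∂C/∂t = 0 at fixed x gives v²t² + 2Dt − x² = 0, so t = (√(D² + v²x²) − D)/v².
√(D² + v²x²) = √(1.8² + 2.3² × 88²) = 202.4; v² = 5.29.
t = (202.4 − 1.8)/5.29 = 37.9 days (vs. the pure-advection estimate x/v = 38.3 d).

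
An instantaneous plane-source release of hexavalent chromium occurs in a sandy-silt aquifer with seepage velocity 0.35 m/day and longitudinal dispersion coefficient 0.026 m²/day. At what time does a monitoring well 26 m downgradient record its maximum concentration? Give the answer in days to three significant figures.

For the 1D instantaneous-source solution, setting ∂C/∂t = 0 at fixed x gives v²t² + 2Dt − x² = 0, so t = (√(D² + v²x²) − D)/v².
√(D² + v²x²) = √(0.026² + 0.35² × 26²) = 9.100; v² = 0.1225.
t = (9.100 − 0.026)/0.1225 = 74.1 days (vs. the pure-advection estimate x/v = 74.3 d).

74.1 days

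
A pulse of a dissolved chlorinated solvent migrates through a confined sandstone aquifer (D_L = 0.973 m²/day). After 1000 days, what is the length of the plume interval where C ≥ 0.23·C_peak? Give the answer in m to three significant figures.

The plume is Gaussian with σ = √(2Dt) = √(2 × 0.973 × 1000) = 44.11 m.
C/C_peak = exp(−Δx²/(2σ²)) = 0.23 ⇒ Δx = σ·√(−2 ln 0.23) = 44.11 × 1.714 = 75.60 m.
Width = 2Δx = 151 m.

151 m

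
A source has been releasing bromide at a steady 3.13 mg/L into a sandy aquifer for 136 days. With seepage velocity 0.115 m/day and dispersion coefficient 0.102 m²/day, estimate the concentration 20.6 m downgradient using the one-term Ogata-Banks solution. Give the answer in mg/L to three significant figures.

0.542 mg/L

For a continuous step input, C/C₀ ≈ ½·erfc((x−vt)/(2√(Dt))).
vt = 0.115 × 136 = 15.64 m and 2√(Dt) = 2√(0.102 × 136) = 7.449 m.
Argument (x−vt)/(2√(Dt)) = (20.6 − 15.64)/7.449 = 0.6659; ½·erfc(0.6659) = 0.1732.
C = 3.13 × 0.1732 = 0.542 mg/L.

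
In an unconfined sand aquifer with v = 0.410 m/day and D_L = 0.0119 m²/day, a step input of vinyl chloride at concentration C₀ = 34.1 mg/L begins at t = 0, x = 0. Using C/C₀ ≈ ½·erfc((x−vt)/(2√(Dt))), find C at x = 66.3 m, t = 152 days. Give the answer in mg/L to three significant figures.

For a continuous step input, C/C₀ ≈ ½·erfc((x−vt)/(2√(Dt))).
vt = 0.410 × 152 = 62.32 m and 2√(Dt) = 2√(0.0119 × 152) = 2.690 m.
Argument (x−vt)/(2√(Dt)) = (66.3 − 62.32)/2.690 = 1.480; ½·erfc(1.480) = 0.01817.
C = 34.1 × 0.01817 = 0.620 mg/L.

0.620 mg/L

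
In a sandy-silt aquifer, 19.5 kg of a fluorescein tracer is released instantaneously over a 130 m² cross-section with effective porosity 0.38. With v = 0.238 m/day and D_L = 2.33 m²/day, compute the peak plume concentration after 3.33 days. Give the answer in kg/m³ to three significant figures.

The peak of an instantaneous 1D plume sits at x = vt; there the Gaussian factor is 1 and C_max = M/(n_e·A·√(4πDt)), where n_e·A is the pore area the mass is dissolved in.
√(4πDt) = √(4π × 2.33 × 3.33) = 9.874 m, so C_max = 19.5/(0.38 × 130 × 9.874) = 0.0400 kg/m³.

0.0400 kg/m³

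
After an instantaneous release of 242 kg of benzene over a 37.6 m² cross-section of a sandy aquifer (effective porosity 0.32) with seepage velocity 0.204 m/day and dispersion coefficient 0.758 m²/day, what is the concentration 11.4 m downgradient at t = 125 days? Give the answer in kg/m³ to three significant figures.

0.345 kg/m³

For an instantaneous plane source, C(x,t) = M/(n_e·A·√(4πDt)) · exp(−(x−vt)²/(4Dt)), with n_e·A the pore (flow) area.
Plume center vt = 0.204 × 125 = 25.5 m, so the well at 11.4 m is 14.1 m upgradient of the peak.
√(4πDt) = 34.51 m, giving peak height M/(n_e·A·√(4πDt)) = 242/(0.32 × 37.6 × 34.51) = 0.5828 kg/m³.
(x−vt)²/(4Dt) = (-14.1)²/(4 × 0.758 × 125) = 0.5246; exp(−0.5246) = 0.5918.
C = 0.5828 × 0.5918 = 0.345 kg/m³.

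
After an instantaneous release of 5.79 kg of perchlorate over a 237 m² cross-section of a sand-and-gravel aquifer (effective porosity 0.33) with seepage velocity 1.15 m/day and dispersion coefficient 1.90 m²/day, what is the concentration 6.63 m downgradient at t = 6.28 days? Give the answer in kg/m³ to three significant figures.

0.00600 kg/m³

For an instantaneous plane source, C(x,t) = M/(n_e·A·√(4πDt)) · exp(−(x−vt)²/(4Dt)), with n_e·A the pore (flow) area.
Plume center vt = 1.15 × 6.28 = 7.222 m, so the well at 6.63 m is 0.592 m upgradient of the peak.
√(4πDt) = 12.25 m, giving peak height M/(n_e·A·√(4πDt)) = 5.79/(0.33 × 237 × 12.25) = 0.006043 kg/m³.
(x−vt)²/(4Dt) = (-0.592)²/(4 × 1.90 × 6.28) = 0.007343; exp(−0.007343) = 0.9927.
C = 0.006043 × 0.9927 = 0.00600 kg/m³.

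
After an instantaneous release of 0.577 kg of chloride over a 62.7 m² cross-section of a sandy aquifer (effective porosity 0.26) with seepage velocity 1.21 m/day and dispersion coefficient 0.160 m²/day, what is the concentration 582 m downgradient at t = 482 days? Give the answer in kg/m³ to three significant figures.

0.00113 kg/m³

For an instantaneous plane source, C(x,t) = M/(n_e·A·√(4πDt)) · exp(−(x−vt)²/(4Dt)), with n_e·A the pore (flow) area.
Plume center vt = 1.21 × 482 = 583.22 m, so the well at 582 m is 1.22 m upgradient of the peak.
√(4πDt) = 31.13 m, giving peak height M/(n_e·A·√(4πDt)) = 0.577/(0.26 × 62.7 × 31.13) = 0.001137 kg/m³.
(x−vt)²/(4Dt) = (-1.22)²/(4 × 0.160 × 482) = 0.004825; exp(−0.004825) = 0.9952.
C = 0.001137 × 0.9952 = 0.00113 kg/m³.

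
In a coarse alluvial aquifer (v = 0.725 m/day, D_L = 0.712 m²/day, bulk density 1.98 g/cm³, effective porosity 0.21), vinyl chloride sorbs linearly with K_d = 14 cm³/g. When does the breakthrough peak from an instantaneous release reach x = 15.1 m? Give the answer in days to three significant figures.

Retardation factor R = 1 + ρ_b·K_d/n = 1 + 1.98 × 14/0.21 = 133.0.
Sorption retards both mechanisms: v_R = v/R = 0.005451 m/day, D_R = D/R = 0.005353 m²/day.
Peak time from v_R²t² + 2D_R t − x² = 0: t = (√(D_R² + v_R²x²) − D_R)/v_R².
√(D_R² + v_R²x²) = √(0.005353² + 0.005451² × 15.1²) = 0.08248; v_R² = 2.971e-05.
t = (0.08248 − 0.005353)/2.971e-05 = 2600 days.

2600 days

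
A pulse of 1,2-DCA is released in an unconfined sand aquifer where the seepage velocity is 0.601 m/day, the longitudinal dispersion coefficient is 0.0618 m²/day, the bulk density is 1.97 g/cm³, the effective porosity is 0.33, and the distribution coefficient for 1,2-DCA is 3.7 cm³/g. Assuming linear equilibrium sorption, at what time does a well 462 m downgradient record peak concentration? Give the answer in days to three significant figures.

17700 days

Retardation factor R = 1 + ρ_b·K_d/n = 1 + 1.97 × 3.7/0.33 = 23.09.
Sorption retards both mechanisms: v_R = v/R = 0.02603 m/day, D_R = D/R = 0.002676 m²/day.
Peak time from v_R²t² + 2D_R t − x² = 0: t = (√(D_R² + v_R²x²) − D_R)/v_R².
√(D_R² + v_R²x²) = √(0.002676² + 0.02603² × 462²) = 12.03; v_R² = 0.0006776.
t = (12.03 − 0.002676)/0.0006776 = 17700 days.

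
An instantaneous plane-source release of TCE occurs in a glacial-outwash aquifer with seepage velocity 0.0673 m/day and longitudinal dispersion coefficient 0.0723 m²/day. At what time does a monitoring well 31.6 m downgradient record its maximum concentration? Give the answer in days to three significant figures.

For the 1D instantaneous-source solution, setting ∂C/∂t = 0 at fixed x gives v²t² + 2Dt − x² = 0, so t = (√(D² + v²x²) − D)/v².
√(D² + v²x²) = √(0.0723² + 0.0673² × 31.6²) = 2.128; v² = 0.00452929.
t = (2.128 − 0.0723)/0.00452929 = 454 days (vs. the pure-advection estimate x/v = 470 d).

454 days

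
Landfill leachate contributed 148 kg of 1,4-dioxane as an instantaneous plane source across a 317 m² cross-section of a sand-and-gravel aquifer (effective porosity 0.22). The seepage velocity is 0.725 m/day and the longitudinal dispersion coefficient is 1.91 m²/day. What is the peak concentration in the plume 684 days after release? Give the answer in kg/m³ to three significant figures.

0.0166 kg/m³

The peak of an instantaneous 1D plume sits at x = vt; there the Gaussian factor is 1 and C_max = M/(n_e·A·√(4πDt)), where n_e·A is the pore area the mass is dissolved in.
√(4πDt) = √(4π × 1.91 × 684) = 128.1 m, so C_max = 148/(0.22 × 317 × 128.1) = 0.0166 kg/m³.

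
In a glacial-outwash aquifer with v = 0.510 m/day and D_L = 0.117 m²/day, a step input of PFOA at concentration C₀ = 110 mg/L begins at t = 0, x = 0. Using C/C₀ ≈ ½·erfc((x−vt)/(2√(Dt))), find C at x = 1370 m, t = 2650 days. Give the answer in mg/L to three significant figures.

25.2 mg/L

For a continuous step input, C/C₀ ≈ ½·erfc((x−vt)/(2√(Dt))).
vt = 0.510 × 2650 = 1351.5 m and 2√(Dt) = 2√(0.117 × 2650) = 35.22 m.
Argument (x−vt)/(2√(Dt)) = (1370 − 1351.5)/35.22 = 0.5253; ½·erfc(0.5253) = 0.2288.
C = 110 × 0.2288 = 25.2 mg/L.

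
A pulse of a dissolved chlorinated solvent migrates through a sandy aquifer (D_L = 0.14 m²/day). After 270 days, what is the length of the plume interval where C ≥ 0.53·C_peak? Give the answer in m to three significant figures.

The plume is Gaussian with σ = √(2Dt) = √(2 × 0.14 × 270) = 8.695 m.
C/C_peak = exp(−Δx²/(2σ²)) = 0.53 ⇒ Δx = σ·√(−2 ln 0.53) = 8.695 × 1.127 = 9.799 m.
Width = 2Δx = 19.6 m.

19.6 m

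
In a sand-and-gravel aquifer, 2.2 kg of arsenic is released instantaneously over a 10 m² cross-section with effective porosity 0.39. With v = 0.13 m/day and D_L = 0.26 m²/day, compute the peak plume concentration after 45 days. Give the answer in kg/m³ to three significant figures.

0.0465 kg/m³

The peak of an instantaneous 1D plume sits at x = vt; there the Gaussian factor is 1 and C_max = M/(n_e·A·√(4πDt)), where n_e·A is the pore area the mass is dissolved in.
√(4πDt) = √(4π × 0.26 × 45) = 12.13 m, so C_max = 2.2/(0.39 × 10 × 12.13) = 0.0465 kg/m³.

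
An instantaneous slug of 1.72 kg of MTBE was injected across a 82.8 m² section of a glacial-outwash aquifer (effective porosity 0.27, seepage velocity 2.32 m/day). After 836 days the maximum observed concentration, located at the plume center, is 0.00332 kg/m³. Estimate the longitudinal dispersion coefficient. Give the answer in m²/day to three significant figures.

0.0511 m²/day

At the plume center C_max = M/(n_e·A·√(4πDt)), so D = M²/(4πt·(n_e·A·C_max)²).
n_e·A·C_max = 0.27 × 82.8 × 0.00332 = 0.07422 kg/m.
D = 1.72²/(4π × 836 × 0.07422²) = 0.0511 m²/day.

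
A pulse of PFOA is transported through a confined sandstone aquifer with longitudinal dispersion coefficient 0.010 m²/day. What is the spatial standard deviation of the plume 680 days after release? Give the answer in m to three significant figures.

Dispersive spreading gives a Gaussian with σ² = 2Dt; advection only shifts the center.
σ = √(2 × 0.010 × 680) = 3.69 m.

3.69 m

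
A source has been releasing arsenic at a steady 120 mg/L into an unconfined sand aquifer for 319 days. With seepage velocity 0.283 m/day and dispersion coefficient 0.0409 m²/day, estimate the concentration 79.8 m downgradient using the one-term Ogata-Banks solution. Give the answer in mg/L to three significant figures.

For a continuous step input, C/C₀ ≈ ½·erfc((x−vt)/(2√(Dt))).
vt = 0.283 × 319 = 90.277 m and 2√(Dt) = 2√(0.0409 × 319) = 7.224 m.
Argument (x−vt)/(2√(Dt)) = (79.8 − 90.277)/7.224 = -1.450; ½·erfc(-1.450) = 0.9798.
C = 120 × 0.9798 = 118 mg/L.

118 mg/L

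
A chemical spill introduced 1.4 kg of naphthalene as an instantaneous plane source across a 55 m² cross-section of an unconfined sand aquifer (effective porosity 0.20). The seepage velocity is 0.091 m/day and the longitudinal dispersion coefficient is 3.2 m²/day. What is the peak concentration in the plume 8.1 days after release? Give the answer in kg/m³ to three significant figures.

The peak of an instantaneous 1D plume sits at x = vt; there the Gaussian factor is 1 and C_max = M/(n_e·A·√(4πDt)), where n_e·A is the pore area the mass is dissolved in.
√(4πDt) = √(4π × 3.2 × 8.1) = 18.05 m, so C_max = 1.4/(0.20 × 55 × 18.05) = 0.00705 kg/m³.

0.00705 kg/m³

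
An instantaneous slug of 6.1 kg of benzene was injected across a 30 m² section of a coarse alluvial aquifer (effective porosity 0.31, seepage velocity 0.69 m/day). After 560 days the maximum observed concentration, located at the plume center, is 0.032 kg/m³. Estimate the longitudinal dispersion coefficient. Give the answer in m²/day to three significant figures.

0.0597 m²/day

At the plume center C_max = M/(n_e·A·√(4πDt)), so D = M²/(4πt·(n_e·A·C_max)²).
n_e·A·C_max = 0.31 × 30 × 0.032 = 0.2976 kg/m.
D = 6.1²/(4π × 560 × 0.2976²) = 0.0597 m²/day.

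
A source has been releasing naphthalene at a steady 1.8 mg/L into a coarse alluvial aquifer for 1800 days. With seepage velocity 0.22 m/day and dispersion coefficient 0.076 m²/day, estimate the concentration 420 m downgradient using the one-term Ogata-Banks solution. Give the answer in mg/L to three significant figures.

0.132 mg/L

For a continuous step input, C/C₀ ≈ ½·erfc((x−vt)/(2√(Dt))).
vt = 0.22 × 1800 = 396 m and 2√(Dt) = 2√(0.076 × 1800) = 23.39 m.
Argument (x−vt)/(2√(Dt)) = (420 − 396)/23.39 = 1.026; ½·erfc(1.026) = 0.07339.
C = 1.8 × 0.07339 = 0.132 mg/L.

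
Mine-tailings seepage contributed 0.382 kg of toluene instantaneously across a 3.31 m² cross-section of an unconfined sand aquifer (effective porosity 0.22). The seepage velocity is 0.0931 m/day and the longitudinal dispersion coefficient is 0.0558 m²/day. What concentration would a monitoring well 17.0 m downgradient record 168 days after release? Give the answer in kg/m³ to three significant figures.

For an instantaneous plane source, C(x,t) = M/(n_e·A·√(4πDt)) · exp(−(x−vt)²/(4Dt)), with n_e·A the pore (flow) area.
Plume center vt = 0.0931 × 168 = 15.6408 m, so the well at 17.0 m is 1.3592 m downgradient of the peak.
√(4πDt) = 10.85 m, giving peak height M/(n_e·A·√(4πDt)) = 0.382/(0.22 × 3.31 × 10.85) = 0.04835 kg/m³.
(x−vt)²/(4Dt) = (1.3592)²/(4 × 0.0558 × 168) = 0.04927; exp(−0.04927) = 0.9519.
C = 0.04835 × 0.9519 = 0.0460 kg/m³.

0.0460 kg/m³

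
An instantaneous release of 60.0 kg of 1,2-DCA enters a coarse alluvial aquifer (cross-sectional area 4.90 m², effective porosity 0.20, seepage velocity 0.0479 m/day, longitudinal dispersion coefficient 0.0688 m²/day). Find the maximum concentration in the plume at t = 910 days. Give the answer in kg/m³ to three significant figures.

2.18 kg/m³

The peak of an instantaneous 1D plume sits at x = vt; there the Gaussian factor is 1 and C_max = M/(n_e·A·√(4πDt)), where n_e·A is the pore area the mass is dissolved in.
√(4πDt) = √(4π × 0.0688 × 910) = 28.05 m, so C_max = 60.0/(0.20 × 4.90 × 28.05) = 2.18 kg/m³.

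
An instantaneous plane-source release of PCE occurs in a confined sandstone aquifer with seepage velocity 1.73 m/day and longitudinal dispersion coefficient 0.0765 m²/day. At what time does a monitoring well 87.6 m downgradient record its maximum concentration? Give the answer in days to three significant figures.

50.6 days

For the 1D instantaneous-source solution, setting ∂C/∂t = 0 at fixed x gives v²t² + 2Dt − x² = 0, so t = (√(D² + v²x²) − D)/v².
√(D² + v²x²) = √(0.0765² + 1.73² × 87.6²) = 151.5; v² = 2.9929.
t = (151.5 − 0.0765)/2.9929 = 50.6 days (vs. the pure-advection estimate x/v = 50.6 d).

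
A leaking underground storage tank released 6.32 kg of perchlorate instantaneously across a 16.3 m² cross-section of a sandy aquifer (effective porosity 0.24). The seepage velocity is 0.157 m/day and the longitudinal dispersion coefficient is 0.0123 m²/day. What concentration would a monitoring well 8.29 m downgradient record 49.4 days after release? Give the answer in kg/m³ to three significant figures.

0.520 kg/m³

For an instantaneous plane source, C(x,t) = M/(n_e·A·√(4πDt)) · exp(−(x−vt)²/(4Dt)), with n_e·A the pore (flow) area.
Plume center vt = 0.157 × 49.4 = 7.7558 m, so the well at 8.29 m is 0.5342 m downgradient of the peak.
√(4πDt) = 2.763 m, giving peak height M/(n_e·A·√(4πDt)) = 6.32/(0.24 × 16.3 × 2.763) = 0.5847 kg/m³.
(x−vt)²/(4Dt) = (0.5342)²/(4 × 0.0123 × 49.4) = 0.1174; exp(−0.1174) = 0.8892.
C = 0.5847 × 0.8892 = 0.520 kg/m³.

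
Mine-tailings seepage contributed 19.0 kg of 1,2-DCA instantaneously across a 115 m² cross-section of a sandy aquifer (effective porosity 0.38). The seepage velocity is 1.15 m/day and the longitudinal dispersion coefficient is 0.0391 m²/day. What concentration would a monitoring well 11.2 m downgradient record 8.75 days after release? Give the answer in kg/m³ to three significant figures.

For an instantaneous plane source, C(x,t) = M/(n_e·A·√(4πDt)) · exp(−(x−vt)²/(4Dt)), with n_e·A the pore (flow) area.
Plume center vt = 1.15 × 8.75 = 10.0625 m, so the well at 11.2 m is 1.1375 m downgradient of the peak.
√(4πDt) = 2.073 m, giving peak height M/(n_e·A·√(4πDt)) = 19.0/(0.38 × 115 × 2.073) = 0.2097 kg/m³.
(x−vt)²/(4Dt) = (1.1375)²/(4 × 0.0391 × 8.75) = 0.9455; exp(−0.9455) = 0.3885.
C = 0.2097 × 0.3885 = 0.0815 kg/m³.

0.0815 kg/m³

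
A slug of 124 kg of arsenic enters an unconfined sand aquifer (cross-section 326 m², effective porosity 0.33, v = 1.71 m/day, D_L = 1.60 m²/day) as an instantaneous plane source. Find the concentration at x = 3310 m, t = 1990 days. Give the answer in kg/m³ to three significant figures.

For an instantaneous plane source, C(x,t) = M/(n_e·A·√(4πDt)) · exp(−(x−vt)²/(4Dt)), with n_e·A the pore (flow) area.
Plume center vt = 1.71 × 1990 = 3402.9 m, so the well at 3310 m is 92.9 m upgradient of the peak.
√(4πDt) = 200.0 m, giving peak height M/(n_e·A·√(4πDt)) = 124/(0.33 × 326 × 200.0) = 0.005763 kg/m³.
(x−vt)²/(4Dt) = (-92.9)²/(4 × 1.60 × 1990) = 0.6776; exp(−0.6776) = 0.5078.
C = 0.005763 × 0.5078 = 0.00293 kg/m³.

0.00293 kg/m³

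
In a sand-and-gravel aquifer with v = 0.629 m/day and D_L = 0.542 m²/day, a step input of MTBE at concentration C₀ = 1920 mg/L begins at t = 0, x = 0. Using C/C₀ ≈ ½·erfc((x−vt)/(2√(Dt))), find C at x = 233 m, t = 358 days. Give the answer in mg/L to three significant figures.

664 mg/L

For a continuous step input, C/C₀ ≈ ½·erfc((x−vt)/(2√(Dt))).
vt = 0.629 × 358 = 225.182 m and 2√(Dt) = 2√(0.542 × 358) = 27.86 m.
Argument (x−vt)/(2√(Dt)) = (233 − 225.182)/27.86 = 0.2806; ½·erfc(0.2806) = 0.3457.
C = 1920 × 0.3457 = 664 mg/L.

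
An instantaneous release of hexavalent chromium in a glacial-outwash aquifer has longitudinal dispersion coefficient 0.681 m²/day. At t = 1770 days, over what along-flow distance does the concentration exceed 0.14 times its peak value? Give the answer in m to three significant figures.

The plume is Gaussian with σ = √(2Dt) = √(2 × 0.681 × 1770) = 49.10 m.
C/C_peak = exp(−Δx²/(2σ²)) = 0.14 ⇒ Δx = σ·√(−2 ln 0.14) = 49.10 × 1.983 = 97.37 m.
Width = 2Δx = 195 m.

195 m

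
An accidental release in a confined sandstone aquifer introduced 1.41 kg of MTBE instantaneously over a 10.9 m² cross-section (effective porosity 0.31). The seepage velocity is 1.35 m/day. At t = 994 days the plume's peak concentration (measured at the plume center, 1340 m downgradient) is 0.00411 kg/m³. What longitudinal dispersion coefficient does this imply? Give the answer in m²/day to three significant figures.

At the plume center C_max = M/(n_e·A·√(4πDt)), so D = M²/(4πt·(n_e·A·C_max)²).
n_e·A·C_max = 0.31 × 10.9 × 0.00411 = 0.01389 kg/m.
D = 1.41²/(4π × 994 × 0.01389²) = 0.825 m²/day.

0.825 m²/day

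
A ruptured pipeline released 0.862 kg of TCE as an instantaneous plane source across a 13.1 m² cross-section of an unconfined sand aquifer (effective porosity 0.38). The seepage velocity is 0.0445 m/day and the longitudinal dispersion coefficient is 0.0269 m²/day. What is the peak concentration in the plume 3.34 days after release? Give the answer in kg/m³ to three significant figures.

The peak of an instantaneous 1D plume sits at x = vt; there the Gaussian factor is 1 and C_max = M/(n_e·A·√(4πDt)), where n_e·A is the pore area the mass is dissolved in.
√(4πDt) = √(4π × 0.0269 × 3.34) = 1.063 m, so C_max = 0.862/(0.38 × 13.1 × 1.063) = 0.163 kg/m³.

0.163 kg/m³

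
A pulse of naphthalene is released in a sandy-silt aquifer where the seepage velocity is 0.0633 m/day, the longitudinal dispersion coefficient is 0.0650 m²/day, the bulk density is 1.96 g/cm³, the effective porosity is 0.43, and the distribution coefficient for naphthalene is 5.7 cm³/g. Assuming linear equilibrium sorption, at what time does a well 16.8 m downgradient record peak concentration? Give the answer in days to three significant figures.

6740 days

Retardation factor R = 1 + ρ_b·K_d/n = 1 + 1.96 × 5.7/0.43 = 26.98.
Sorption retards both mechanisms: v_R = v/R = 0.002346 m/day, D_R = D/R = 0.002409 m²/day.
Peak time from v_R²t² + 2D_R t − x² = 0: t = (√(D_R² + v_R²x²) − D_R)/v_R².
√(D_R² + v_R²x²) = √(0.002409² + 0.002346² × 16.8²) = 0.03949; v_R² = 5.504e-06.
t = (0.03949 − 0.002409)/5.504e-06 = 6740 days.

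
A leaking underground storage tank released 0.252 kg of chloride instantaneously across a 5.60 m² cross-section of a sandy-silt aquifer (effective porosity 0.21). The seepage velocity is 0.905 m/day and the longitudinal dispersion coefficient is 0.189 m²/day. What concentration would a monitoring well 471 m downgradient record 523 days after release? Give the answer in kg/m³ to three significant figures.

0.00600 kg/m³

For an instantaneous plane source, C(x,t) = M/(n_e·A·√(4πDt)) · exp(−(x−vt)²/(4Dt)), with n_e·A the pore (flow) area.
Plume center vt = 0.905 × 523 = 473.315 m, so the well at 471 m is 2.315 m upgradient of the peak.
√(4πDt) = 35.24 m, giving peak height M/(n_e·A·√(4πDt)) = 0.252/(0.21 × 5.60 × 35.24) = 0.006081 kg/m³.
(x−vt)²/(4Dt) = (-2.315)²/(4 × 0.189 × 523) = 0.01355; exp(−0.01355) = 0.9865.
C = 0.006081 × 0.9865 = 0.00600 kg/m³.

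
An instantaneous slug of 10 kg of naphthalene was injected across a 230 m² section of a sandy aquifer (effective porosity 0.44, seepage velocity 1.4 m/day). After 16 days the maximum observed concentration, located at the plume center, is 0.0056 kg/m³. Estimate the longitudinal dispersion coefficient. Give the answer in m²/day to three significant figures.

1.55 m²/day

At the plume center C_max = M/(n_e·A·√(4πDt)), so D = M²/(4πt·(n_e·A·C_max)²).
n_e·A·C_max = 0.44 × 230 × 0.0056 = 0.5667 kg/m.
D = 10²/(4π × 16 × 0.5667²) = 1.55 m²/day.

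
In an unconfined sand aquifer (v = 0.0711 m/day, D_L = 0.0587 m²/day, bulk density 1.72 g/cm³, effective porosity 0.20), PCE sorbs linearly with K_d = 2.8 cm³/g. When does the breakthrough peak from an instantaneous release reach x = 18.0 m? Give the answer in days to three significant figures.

Retardation factor R = 1 + ρ_b·K_d/n = 1 + 1.72 × 2.8/0.20 = 25.08.
Sorption retards both mechanisms: v_R = v/R = 0.002835 m/day, D_R = D/R = 0.002341 m²/day.
Peak time from v_R²t² + 2D_R t − x² = 0: t = (√(D_R² + v_R²x²) − D_R)/v_R².
√(D_R² + v_R²x²) = √(0.002341² + 0.002835² × 18.0²) = 0.05108; v_R² = 8.037e-06.
t = (0.05108 − 0.002341)/8.037e-06 = 6060 days.

6060 days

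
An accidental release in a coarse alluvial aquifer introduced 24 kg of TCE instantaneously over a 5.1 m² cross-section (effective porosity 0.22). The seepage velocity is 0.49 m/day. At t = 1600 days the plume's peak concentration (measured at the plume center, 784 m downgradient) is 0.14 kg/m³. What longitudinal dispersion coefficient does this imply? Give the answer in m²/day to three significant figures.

At the plume center C_max = M/(n_e·A·√(4πDt)), so D = M²/(4πt·(n_e·A·C_max)²).
n_e·A·C_max = 0.22 × 5.1 × 0.14 = 0.1571 kg/m.
D = 24²/(4π × 1600 × 0.1571²) = 1.16 m²/day.

1.16 m²/day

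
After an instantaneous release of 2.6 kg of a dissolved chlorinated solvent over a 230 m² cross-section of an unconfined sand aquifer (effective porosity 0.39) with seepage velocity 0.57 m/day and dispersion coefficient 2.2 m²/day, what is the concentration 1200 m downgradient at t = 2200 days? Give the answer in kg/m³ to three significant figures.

0.000101 kg/m³

For an instantaneous plane source, C(x,t) = M/(n_e·A·√(4πDt)) · exp(−(x−vt)²/(4Dt)), with n_e·A the pore (flow) area.
Plume center vt = 0.57 × 2200 = 1254 m, so the well at 1200 m is 54 m upgradient of the peak.
√(4πDt) = 246.6 m, giving peak height M/(n_e·A·√(4πDt)) = 2.6/(0.39 × 230 × 246.6) = 0.0001175 kg/m³.
(x−vt)²/(4Dt) = (-54)²/(4 × 2.2 × 2200) = 0.1506; exp(−0.1506) = 0.8602.
C = 0.0001175 × 0.8602 = 0.000101 kg/m³.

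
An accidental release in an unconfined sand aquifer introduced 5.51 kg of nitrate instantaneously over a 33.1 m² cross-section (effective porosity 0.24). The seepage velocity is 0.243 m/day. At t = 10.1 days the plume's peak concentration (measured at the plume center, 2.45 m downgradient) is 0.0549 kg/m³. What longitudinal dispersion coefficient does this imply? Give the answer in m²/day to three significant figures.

1.26 m²/day

At the plume center C_max = M/(n_e·A·√(4πDt)), so D = M²/(4πt·(n_e·A·C_max)²).
n_e·A·C_max = 0.24 × 33.1 × 0.0549 = 0.4361 kg/m.
D = 5.51²/(4π × 10.1 × 0.4361²) = 1.26 m²/day.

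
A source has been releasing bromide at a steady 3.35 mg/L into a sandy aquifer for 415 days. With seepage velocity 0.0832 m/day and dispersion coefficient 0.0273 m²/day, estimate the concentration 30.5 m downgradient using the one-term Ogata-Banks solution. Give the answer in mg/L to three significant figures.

For a continuous step input, C/C₀ ≈ ½·erfc((x−vt)/(2√(Dt))).
vt = 0.0832 × 415 = 34.528 m and 2√(Dt) = 2√(0.0273 × 415) = 6.732 m.
Argument (x−vt)/(2√(Dt)) = (30.5 − 34.528)/6.732 = -0.5983; ½·erfc(-0.5983) = 0.8013.
C = 3.35 × 0.8013 = 2.68 mg/L.

2.68 mg/L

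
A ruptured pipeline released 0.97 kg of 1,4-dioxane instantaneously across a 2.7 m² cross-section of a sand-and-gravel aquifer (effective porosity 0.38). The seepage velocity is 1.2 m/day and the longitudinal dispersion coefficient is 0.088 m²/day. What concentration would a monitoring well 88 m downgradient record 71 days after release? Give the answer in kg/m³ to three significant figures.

For an instantaneous plane source, C(x,t) = M/(n_e·A·√(4πDt)) · exp(−(x−vt)²/(4Dt)), with n_e·A the pore (flow) area.
Plume center vt = 1.2 × 71 = 85.2 m, so the well at 88 m is 2.8 m downgradient of the peak.
√(4πDt) = 8.861 m, giving peak height M/(n_e·A·√(4πDt)) = 0.97/(0.38 × 2.7 × 8.861) = 0.1067 kg/m³.
(x−vt)²/(4Dt) = (2.8)²/(4 × 0.088 × 71) = 0.3137; exp(−0.3137) = 0.7307.
C = 0.1067 × 0.7307 = 0.0780 kg/m³.

0.0780 kg/m³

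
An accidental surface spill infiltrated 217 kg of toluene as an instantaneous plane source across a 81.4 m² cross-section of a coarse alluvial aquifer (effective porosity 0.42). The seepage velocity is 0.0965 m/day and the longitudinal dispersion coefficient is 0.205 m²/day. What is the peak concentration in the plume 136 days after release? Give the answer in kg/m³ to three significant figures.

0.339 kg/m³

The peak of an instantaneous 1D plume sits at x = vt; there the Gaussian factor is 1 and C_max = M/(n_e·A·√(4πDt)), where n_e·A is the pore area the mass is dissolved in.
√(4πDt) = √(4π × 0.205 × 136) = 18.72 m, so C_max = 217/(0.42 × 81.4 × 18.72) = 0.339 kg/m³.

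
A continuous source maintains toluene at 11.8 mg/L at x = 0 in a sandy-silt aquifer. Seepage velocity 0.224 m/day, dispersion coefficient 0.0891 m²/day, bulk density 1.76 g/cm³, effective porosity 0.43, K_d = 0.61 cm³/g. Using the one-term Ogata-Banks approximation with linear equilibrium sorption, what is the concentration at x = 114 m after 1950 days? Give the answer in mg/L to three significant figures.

10.2 mg/L

Retardation factor R = 1 + ρ_b·K_d/n = 1 + 1.76 × 0.61/0.43 = 3.497.
Sorption retards both mechanisms: v_R = v/R = 0.06405 m/day, D_R = D/R = 0.02548 m²/day.
v_R·t = 0.06405 × 1950 = 124.8975 m; 2√(D_R t) = 14.10 m; argument = (114 − 124.8975)/14.10 = -0.7729.
C = C₀ × ½·erfc(-0.7729) = 11.8 × 0.8628 = 10.2 mg/L.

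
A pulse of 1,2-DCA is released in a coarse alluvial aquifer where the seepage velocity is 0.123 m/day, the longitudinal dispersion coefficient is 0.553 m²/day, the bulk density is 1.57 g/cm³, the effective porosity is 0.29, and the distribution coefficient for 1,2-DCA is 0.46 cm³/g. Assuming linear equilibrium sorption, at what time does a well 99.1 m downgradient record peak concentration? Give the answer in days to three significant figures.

Retardation factor R = 1 + ρ_b·K_d/n = 1 + 1.57 × 0.46/0.29 = 3.490.
Sorption retards both mechanisms: v_R = v/R = 0.03524 m/day, D_R = D/R = 0.1585 m²/day.
Peak time from v_R²t² + 2D_R t − x² = 0: t = (√(D_R² + v_R²x²) − D_R)/v_R².
√(D_R² + v_R²x²) = √(0.1585² + 0.03524² × 99.1²) = 3.496; v_R² = 0.001242.
t = (3.496 − 0.1585)/0.001242 = 2690 days.

2690 days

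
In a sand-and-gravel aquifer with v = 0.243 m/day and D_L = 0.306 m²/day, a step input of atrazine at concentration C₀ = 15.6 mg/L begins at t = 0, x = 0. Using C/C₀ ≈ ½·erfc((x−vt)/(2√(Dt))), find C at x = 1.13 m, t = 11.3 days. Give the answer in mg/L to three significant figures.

For a continuous step input, C/C₀ ≈ ½·erfc((x−vt)/(2√(Dt))).
vt = 0.243 × 11.3 = 2.7459 m and 2√(Dt) = 2√(0.306 × 11.3) = 3.719 m.
Argument (x−vt)/(2√(Dt)) = (1.13 − 2.7459)/3.719 = -0.4345; ½·erfc(-0.4345) = 0.7305.
C = 15.6 × 0.7305 = 11.4 mg/L.

11.4 mg/L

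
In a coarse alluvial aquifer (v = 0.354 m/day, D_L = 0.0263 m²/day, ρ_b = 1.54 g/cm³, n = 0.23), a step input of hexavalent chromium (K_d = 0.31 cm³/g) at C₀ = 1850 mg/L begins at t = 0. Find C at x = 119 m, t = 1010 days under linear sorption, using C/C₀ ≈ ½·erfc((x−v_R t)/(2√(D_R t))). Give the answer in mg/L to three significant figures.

470 mg/L

Retardation factor R = 1 + ρ_b·K_d/n = 1 + 1.54 × 0.31/0.23 = 3.076.
Sorption retards both mechanisms: v_R = v/R = 0.1151 m/day, D_R = D/R = 0.008550 m²/day.
v_R·t = 0.1151 × 1010 = 116.251 m; 2√(D_R t) = 5.877 m; argument = (119 − 116.251)/5.877 = 0.4678.
C = C₀ × ½·erfc(0.4678) = 1850 × 0.2541 = 470 mg/L.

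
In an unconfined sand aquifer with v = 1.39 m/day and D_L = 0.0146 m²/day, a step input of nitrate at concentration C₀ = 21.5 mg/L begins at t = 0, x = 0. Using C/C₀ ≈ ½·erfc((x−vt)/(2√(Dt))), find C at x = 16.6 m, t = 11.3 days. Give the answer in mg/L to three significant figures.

1.29 mg/L

For a continuous step input, C/C₀ ≈ ½·erfc((x−vt)/(2√(Dt))).
vt = 1.39 × 11.3 = 15.707 m and 2√(Dt) = 2√(0.0146 × 11.3) = 0.8124 m.
Argument (x−vt)/(2√(Dt)) = (16.6 − 15.707)/0.8124 = 1.099; ½·erfc(1.099) = 0.06007.
C = 21.5 × 0.06007 = 1.29 mg/L.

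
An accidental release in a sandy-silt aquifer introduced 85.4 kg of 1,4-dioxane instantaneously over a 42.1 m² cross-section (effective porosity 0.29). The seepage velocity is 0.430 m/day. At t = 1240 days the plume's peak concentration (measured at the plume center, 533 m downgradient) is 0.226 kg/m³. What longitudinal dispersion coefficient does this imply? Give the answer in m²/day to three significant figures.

0.0615 m²/day

At the plume center C_max = M/(n_e·A·√(4πDt)), so D = M²/(4πt·(n_e·A·C_max)²).
n_e·A·C_max = 0.29 × 42.1 × 0.226 = 2.759 kg/m.
D = 85.4²/(4π × 1240 × 2.759²) = 0.0615 m²/day.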